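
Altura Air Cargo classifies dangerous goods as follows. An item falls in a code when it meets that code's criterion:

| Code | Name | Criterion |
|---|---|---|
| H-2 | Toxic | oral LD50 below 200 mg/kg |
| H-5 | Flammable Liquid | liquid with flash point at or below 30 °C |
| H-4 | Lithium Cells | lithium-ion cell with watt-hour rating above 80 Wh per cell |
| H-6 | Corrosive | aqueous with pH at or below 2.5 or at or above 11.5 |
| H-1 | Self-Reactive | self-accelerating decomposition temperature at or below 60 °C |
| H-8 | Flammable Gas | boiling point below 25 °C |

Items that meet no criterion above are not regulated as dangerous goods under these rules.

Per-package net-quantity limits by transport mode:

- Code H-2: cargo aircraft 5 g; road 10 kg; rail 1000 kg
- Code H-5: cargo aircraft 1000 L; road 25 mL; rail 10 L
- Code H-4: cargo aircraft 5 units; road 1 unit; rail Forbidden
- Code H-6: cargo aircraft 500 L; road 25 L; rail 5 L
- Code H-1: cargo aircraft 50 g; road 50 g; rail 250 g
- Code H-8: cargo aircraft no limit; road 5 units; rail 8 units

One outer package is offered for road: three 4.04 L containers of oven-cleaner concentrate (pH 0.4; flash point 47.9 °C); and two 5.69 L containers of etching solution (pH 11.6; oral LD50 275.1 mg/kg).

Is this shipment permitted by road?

Oven-cleaner concentrate: pH 0.4 ≤ 2.5 → Code H-6 (Corrosive).
The etching solution has pH 11.6, which is ≥ 11.5, so it is Code H-6 (Corrosive).
Total Code H-6: (three 4.04 L containers = 12.12 L) + (two 5.69 L containers = 11.38 L) = 23.5 L.
23.5 L ≤ 25 L (road limit, Code H-6) — within limit.

Yes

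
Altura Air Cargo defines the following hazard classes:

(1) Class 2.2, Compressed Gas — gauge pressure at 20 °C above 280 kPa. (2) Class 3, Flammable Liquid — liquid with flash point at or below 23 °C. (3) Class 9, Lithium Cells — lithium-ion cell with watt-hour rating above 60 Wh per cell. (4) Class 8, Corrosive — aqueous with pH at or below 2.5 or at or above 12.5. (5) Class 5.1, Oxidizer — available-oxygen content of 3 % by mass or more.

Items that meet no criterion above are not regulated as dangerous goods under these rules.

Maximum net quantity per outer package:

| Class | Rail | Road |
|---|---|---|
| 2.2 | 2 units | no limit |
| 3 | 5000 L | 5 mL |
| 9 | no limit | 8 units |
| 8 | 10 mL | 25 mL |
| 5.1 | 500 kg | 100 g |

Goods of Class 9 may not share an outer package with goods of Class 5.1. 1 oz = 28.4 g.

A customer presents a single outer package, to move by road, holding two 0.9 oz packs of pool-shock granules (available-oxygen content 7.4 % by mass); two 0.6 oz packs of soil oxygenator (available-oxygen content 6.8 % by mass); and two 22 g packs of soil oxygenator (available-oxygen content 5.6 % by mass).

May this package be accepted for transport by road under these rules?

With available-oxygen content 7.4 % by mass (≥ 3 % by mass), the pool-shock granules fall in Class 5.1.
The soil oxygenator has available-oxygen content 6.8 % by mass, which is ≥ 3 % by mass, so it is Class 5.1 (Oxidizer).
With available-oxygen content 5.6 % by mass (≥ 3 % by mass), the soil oxygenator falls in Class 5.1.
Total Class 5.1: (two 0.9 oz packs = 51.12 g) + (two 0.6 oz packs = 34.08 g) + (two 22 g packs = 44 g) = 129.2 g.
That exceeds the Class 5.1 road limit of 100 g.

No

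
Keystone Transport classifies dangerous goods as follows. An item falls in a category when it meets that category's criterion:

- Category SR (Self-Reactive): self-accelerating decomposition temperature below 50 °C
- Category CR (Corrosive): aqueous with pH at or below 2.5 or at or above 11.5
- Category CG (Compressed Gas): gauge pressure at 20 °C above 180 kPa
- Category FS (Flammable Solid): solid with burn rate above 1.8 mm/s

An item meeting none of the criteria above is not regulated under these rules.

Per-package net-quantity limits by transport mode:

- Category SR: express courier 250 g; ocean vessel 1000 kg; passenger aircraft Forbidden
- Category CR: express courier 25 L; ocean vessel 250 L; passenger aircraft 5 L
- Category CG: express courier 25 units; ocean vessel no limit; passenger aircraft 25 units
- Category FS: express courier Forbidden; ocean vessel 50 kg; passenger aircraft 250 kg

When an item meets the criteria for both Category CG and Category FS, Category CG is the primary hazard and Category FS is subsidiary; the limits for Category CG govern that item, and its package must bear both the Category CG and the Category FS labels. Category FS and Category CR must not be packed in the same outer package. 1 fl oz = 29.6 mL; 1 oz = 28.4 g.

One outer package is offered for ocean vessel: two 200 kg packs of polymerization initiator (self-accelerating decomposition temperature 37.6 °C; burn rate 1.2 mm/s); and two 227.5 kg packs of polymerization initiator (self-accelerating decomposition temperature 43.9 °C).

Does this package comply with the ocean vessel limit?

Yes

The polymerization initiator has self-accelerating decomposition temperature 37.6 °C, which is < 50 °C, so it is Category SR (Self-Reactive).
Self-accelerating decomposition temperature 43.9 °C meets the Category SR criterion (Self-Reactive), so the polymerization initiator is Category SR.
Total Category SR: (two 200 kg packs = 400 kg) + (two 227.5 kg packs = 455 kg) = 855 kg.
That is within the Category SR ocean vessel limit of 1000 kg.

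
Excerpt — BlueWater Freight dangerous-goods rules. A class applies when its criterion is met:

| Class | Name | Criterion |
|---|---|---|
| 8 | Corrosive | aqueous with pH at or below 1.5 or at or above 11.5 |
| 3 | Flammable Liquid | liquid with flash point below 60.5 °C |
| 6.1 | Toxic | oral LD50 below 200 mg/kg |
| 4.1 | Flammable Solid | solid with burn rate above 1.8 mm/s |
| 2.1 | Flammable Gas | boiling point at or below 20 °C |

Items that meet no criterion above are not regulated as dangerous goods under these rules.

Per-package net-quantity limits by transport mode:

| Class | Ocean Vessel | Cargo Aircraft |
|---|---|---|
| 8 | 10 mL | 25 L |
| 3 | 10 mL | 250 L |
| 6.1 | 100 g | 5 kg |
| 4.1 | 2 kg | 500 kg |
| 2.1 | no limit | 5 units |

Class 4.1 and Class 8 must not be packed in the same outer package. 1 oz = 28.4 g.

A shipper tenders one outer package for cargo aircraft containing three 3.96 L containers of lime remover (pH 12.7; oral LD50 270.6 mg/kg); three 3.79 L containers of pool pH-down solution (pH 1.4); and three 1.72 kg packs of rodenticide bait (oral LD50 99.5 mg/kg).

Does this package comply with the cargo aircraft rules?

No

The lime remover has pH 12.7, which is ≥ 11.5, so it is Class 8 (Corrosive).
The pool pH-down solution has pH 1.4, which is ≤ 1.5, so it is Class 8 (Corrosive).
With oral LD50 99.5 mg/kg (< 200 mg/kg), the rodenticide bait falls in Class 6.1.
Class 6.1 quantity: three 1.72 kg packs = 5.16 kg.
5.16 kg > 5 kg (cargo aircraft limit, Class 6.1) — over the limit.
Class 8 net quantity: (three 3.96 L containers = 11.88 L) + (three 3.79 L containers = 11.37 L) = 23.25 L.
23.25 L is within the cargo aircraft limit of 25 L for Class 8.
The segregation rule (Class 4.1 with Class 8) does not apply to Class 6.1 with Class 8.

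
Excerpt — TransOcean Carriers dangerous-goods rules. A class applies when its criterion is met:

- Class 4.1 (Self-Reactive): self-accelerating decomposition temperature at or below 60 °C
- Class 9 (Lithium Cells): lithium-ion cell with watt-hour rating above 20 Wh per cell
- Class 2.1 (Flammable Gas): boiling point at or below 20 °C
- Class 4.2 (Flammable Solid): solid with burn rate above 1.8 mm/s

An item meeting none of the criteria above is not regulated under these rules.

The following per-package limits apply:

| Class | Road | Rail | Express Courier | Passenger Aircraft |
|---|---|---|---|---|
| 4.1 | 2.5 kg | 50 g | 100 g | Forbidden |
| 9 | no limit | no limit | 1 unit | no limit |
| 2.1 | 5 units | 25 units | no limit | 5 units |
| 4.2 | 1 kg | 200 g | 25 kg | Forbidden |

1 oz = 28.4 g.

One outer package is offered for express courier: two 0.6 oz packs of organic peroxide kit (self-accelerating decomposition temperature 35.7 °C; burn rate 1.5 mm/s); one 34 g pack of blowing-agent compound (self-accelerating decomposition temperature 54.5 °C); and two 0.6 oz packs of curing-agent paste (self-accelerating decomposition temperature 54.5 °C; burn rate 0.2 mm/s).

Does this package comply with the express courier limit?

Self-accelerating decomposition temperature 35.7 °C meets the Class 4.1 criterion (Self-Reactive), so the organic peroxide kit is Class 4.1.
With self-accelerating decomposition temperature 54.5 °C (≤ 60 °C), the blowing-agent compound falls in Class 4.1.
Self-accelerating decomposition temperature 54.5 °C meets the Class 4.1 criterion (Self-Reactive), so the curing-agent paste is Class 4.1.
Total Class 4.1: (two 0.6 oz packs = 34.08 g) + 34 g + (two 0.6 oz packs = 34.08 g) = 102.16 g.
That exceeds the Class 4.1 express courier limit of 100 g.

No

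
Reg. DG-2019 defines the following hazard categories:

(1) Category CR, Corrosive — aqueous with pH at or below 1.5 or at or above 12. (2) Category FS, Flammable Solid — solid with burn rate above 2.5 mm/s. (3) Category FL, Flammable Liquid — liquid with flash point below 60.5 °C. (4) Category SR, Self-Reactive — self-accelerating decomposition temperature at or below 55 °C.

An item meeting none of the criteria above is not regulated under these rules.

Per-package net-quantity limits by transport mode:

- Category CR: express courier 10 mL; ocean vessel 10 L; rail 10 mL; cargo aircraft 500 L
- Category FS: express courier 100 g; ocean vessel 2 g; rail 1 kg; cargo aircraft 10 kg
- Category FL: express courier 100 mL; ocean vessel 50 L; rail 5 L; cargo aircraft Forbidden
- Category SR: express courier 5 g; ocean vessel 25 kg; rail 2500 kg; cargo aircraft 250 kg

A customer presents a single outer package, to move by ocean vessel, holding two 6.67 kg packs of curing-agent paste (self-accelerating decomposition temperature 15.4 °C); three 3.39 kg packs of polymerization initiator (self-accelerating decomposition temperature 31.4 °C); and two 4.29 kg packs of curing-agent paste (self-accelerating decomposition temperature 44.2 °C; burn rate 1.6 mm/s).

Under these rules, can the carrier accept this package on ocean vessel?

Self-accelerating decomposition temperature 15.4 °C meets the Category SR criterion (Self-Reactive), so the curing-agent paste is Category SR.
Self-accelerating decomposition temperature 31.4 °C meets the Category SR criterion (Self-Reactive), so the polymerization initiator is Category SR.
Self-accelerating decomposition temperature 44.2 °C meets the Category SR criterion (Self-Reactive), so the curing-agent paste is Category SR.
Category SR net quantity: (two 6.67 kg packs = 13.34 kg) + (three 3.39 kg packs = 10.17 kg) + (two 4.29 kg packs = 8.58 kg) = 32.09 kg.
That exceeds the Category SR ocean vessel limit of 25 kg.

No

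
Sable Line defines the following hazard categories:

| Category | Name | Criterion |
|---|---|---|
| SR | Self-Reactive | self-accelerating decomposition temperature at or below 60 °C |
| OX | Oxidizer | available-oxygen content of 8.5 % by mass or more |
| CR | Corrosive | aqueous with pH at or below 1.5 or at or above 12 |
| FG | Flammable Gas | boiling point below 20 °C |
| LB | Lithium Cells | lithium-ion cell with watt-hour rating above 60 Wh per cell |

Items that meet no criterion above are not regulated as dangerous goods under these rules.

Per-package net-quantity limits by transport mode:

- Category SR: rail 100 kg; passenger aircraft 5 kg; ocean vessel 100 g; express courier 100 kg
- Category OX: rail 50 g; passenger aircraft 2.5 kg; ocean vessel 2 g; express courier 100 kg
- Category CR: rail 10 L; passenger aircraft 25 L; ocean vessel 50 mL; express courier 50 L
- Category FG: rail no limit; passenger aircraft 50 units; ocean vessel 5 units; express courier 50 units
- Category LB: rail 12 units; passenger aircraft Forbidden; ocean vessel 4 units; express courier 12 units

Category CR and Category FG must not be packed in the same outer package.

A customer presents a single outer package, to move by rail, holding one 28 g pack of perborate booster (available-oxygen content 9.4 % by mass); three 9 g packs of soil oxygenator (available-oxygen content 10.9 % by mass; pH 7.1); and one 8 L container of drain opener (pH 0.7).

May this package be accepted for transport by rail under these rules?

With available-oxygen content 9.4 % by mass (≥ 8.5 % by mass), the perborate booster falls in Category OX.
Available-oxygen content 10.9 % by mass meets the Category OX criterion (Oxidizer), so the soil oxygenator is Category OX.
The drain opener has pH 0.7, which is ≤ 1.5, so it is Category CR (Corrosive).
Total Category OX: 28 g + (three 9 g packs = 27 g) = 55 g.
55 g exceeds the rail limit of 50 g for Category OX.
Category CR quantity: 8 L.
That is within the Category CR rail limit of 10 L.
The segregation rule (Category CR with Category FG) does not apply to Category OX with Category CR.

No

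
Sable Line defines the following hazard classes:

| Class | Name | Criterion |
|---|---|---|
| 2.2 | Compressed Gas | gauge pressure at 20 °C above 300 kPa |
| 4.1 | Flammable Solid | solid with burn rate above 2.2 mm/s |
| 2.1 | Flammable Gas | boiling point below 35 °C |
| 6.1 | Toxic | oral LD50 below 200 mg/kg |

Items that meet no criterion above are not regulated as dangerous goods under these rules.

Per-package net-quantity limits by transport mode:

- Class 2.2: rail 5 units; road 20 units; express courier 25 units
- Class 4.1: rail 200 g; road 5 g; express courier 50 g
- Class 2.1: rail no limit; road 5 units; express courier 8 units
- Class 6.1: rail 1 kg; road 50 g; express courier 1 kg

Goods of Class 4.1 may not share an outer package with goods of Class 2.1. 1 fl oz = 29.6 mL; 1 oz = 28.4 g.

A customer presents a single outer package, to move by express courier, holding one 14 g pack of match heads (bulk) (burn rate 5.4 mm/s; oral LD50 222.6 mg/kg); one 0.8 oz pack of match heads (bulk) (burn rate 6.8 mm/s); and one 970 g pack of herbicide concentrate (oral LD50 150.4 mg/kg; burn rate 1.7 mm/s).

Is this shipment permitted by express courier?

Burn rate 5.4 mm/s meets the Class 4.1 criterion (Flammable Solid), so the match heads (bulk) are Class 4.1.
The match heads (bulk) have burn rate 6.8 mm/s, which is > 2.2 mm/s, so they are Class 4.1 (Flammable Solid).
Herbicide concentrate: oral LD50 150.4 mg/kg < 200 mg/kg → Class 6.1 (Toxic).
Total Class 4.1: 14 g + (one 0.8 oz pack = 22.72 g) = 36.72 g.
36.72 g is within the express courier limit of 50 g for Class 4.1.
Class 6.1 quantity: 970 g.
That is within the Class 6.1 express courier limit of 1 kg.
The segregation rule (Class 4.1 with Class 2.1) does not apply to Class 4.1 with Class 6.1.
Every hazard class is within its express courier limit and no segregation rule is violated.

Yes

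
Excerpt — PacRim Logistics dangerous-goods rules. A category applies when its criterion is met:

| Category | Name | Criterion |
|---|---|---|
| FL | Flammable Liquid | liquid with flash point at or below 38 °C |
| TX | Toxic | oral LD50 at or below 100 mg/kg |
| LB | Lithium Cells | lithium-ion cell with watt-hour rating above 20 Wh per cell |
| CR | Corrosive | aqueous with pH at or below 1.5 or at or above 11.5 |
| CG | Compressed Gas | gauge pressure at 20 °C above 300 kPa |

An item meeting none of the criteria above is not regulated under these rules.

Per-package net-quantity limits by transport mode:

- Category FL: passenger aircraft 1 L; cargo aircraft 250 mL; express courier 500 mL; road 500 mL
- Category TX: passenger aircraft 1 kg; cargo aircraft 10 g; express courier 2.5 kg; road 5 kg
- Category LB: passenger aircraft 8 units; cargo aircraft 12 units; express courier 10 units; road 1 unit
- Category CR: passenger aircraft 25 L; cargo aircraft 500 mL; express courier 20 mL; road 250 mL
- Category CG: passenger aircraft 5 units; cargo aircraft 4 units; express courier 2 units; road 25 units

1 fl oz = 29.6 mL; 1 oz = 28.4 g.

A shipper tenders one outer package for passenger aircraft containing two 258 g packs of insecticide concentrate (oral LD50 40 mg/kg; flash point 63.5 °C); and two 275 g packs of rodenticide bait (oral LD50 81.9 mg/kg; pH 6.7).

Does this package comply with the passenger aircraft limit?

No

The insecticide concentrate has oral LD50 40 mg/kg, which is ≤ 100 mg/kg, so it is Category TX (Toxic).
Rodenticide bait: oral LD50 81.9 mg/kg ≤ 100 mg/kg → Category TX (Toxic).
Category TX net quantity: (two 258 g packs = 516 g) + (two 275 g packs = 550 g) = 1.066 kg.
That exceeds the Category TX passenger aircraft limit of 1 kg.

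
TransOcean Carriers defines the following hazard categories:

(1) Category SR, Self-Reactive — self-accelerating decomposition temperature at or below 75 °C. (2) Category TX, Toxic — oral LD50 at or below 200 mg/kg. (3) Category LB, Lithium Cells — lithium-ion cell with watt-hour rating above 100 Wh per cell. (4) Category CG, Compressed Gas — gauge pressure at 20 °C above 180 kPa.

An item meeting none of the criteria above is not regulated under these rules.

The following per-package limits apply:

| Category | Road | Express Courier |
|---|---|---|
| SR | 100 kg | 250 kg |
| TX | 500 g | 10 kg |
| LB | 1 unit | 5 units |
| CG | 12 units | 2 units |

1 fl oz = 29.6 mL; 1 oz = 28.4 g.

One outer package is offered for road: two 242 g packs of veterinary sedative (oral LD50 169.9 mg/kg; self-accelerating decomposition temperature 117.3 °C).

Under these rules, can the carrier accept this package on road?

With oral LD50 169.9 mg/kg (≤ 200 mg/kg), the veterinary sedative falls in Category TX.
Category TX quantity: two 242 g packs = 484 g.
That is within the Category TX road limit of 500 g.

Yes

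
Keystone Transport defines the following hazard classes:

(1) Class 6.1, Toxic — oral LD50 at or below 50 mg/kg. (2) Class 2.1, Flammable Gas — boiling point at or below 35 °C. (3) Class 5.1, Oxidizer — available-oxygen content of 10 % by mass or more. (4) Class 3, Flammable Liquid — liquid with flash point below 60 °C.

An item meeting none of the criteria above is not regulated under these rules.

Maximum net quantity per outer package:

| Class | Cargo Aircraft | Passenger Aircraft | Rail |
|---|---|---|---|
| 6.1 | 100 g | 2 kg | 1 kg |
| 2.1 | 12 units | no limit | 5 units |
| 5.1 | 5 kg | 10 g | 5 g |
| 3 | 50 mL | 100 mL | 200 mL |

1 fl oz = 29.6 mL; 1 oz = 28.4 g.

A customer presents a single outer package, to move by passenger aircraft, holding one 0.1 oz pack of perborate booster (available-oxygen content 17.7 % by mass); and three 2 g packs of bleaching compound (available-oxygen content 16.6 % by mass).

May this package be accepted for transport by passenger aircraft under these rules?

Yes

Perborate booster: available-oxygen content 17.7 % by mass ≥ 10 % by mass → Class 5.1 (Oxidizer).
Available-oxygen content 16.6 % by mass meets the Class 5.1 criterion (Oxidizer), so the bleaching compound is Class 5.1.
Class 5.1 net quantity: (one 0.1 oz pack = 2.84 g) + (three 2 g packs = 6 g) = 8.84 g.
8.84 g is within the passenger aircraft limit of 10 g for Class 5.1.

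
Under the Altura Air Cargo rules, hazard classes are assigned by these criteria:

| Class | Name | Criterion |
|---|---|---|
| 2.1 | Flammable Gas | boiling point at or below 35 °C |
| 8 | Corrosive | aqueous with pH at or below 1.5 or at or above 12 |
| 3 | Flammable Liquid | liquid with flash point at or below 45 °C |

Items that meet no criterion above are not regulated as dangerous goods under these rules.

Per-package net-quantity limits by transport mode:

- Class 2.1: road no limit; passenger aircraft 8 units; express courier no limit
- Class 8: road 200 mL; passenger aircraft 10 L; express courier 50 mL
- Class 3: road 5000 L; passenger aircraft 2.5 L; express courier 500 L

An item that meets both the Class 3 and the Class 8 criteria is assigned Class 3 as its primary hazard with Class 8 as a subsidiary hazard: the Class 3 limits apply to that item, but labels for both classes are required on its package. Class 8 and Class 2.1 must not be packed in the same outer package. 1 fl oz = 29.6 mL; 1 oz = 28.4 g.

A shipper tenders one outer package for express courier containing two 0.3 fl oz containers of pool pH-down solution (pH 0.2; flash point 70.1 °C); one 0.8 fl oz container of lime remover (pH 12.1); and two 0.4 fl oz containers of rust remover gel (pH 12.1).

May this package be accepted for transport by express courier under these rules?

pH 0.2 meets the Class 8 criterion (Corrosive), so the pool pH-down solution is Class 8.
pH 12.1 meets the Class 8 criterion (Corrosive), so the lime remover is Class 8.
pH 12.1 meets the Class 8 criterion (Corrosive), so the rust remover gel is Class 8.
Class 8 net quantity: (two 0.3 fl oz containers = 17.76 mL) + (one 0.8 fl oz container = 23.68 mL) + (two 0.4 fl oz containers = 23.68 mL) = 65.12 mL.
That exceeds the Class 8 express courier limit of 50 mL.

No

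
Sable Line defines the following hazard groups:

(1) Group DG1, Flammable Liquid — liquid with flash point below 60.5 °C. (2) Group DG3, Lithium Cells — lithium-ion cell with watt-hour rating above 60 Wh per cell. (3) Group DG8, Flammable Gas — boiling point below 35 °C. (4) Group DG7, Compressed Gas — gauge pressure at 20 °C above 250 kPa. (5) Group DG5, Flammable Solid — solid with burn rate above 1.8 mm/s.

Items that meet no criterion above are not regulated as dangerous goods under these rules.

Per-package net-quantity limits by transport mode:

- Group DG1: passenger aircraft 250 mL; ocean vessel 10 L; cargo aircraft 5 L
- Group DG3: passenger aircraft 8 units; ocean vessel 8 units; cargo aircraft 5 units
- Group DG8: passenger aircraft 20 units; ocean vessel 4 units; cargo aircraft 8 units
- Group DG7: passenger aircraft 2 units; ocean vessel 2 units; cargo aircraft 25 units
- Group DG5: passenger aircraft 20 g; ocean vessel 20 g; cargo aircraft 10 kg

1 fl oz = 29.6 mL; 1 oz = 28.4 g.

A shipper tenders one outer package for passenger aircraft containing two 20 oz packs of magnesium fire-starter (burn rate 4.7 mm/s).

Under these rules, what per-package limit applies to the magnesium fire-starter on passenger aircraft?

20 g

Magnesium fire-starter: burn rate 4.7 mm/s > 1.8 mm/s → Group DG5 (Flammable Solid).
The passenger aircraft limit for Group DG5 is 20 g.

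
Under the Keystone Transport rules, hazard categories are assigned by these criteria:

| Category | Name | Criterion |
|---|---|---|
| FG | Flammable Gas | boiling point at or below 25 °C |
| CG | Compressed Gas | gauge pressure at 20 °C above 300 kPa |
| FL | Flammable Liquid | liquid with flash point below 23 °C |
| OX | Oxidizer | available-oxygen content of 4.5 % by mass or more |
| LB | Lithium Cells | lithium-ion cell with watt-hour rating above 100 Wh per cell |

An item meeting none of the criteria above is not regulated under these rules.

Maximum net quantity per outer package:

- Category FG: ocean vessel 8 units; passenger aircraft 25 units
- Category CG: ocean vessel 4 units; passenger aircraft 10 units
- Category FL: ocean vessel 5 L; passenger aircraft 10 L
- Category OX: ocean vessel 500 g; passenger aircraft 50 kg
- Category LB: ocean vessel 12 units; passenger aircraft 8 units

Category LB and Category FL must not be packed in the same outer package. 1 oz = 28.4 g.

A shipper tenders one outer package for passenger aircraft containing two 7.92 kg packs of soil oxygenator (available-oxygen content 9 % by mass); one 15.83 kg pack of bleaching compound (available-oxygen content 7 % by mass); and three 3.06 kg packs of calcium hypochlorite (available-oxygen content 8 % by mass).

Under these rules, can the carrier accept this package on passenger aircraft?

Yes

With available-oxygen content 9 % by mass (≥ 4.5 % by mass), the soil oxygenator falls in Category OX.
Bleaching compound: available-oxygen content 7 % by mass ≥ 4.5 % by mass → Category OX (Oxidizer).
With available-oxygen content 8 % by mass (≥ 4.5 % by mass), the calcium hypochlorite falls in Category OX.
Total Category OX: (two 7.92 kg packs = 15.84 kg) + 15.83 kg + (three 3.06 kg packs = 9.18 kg) = 40.85 kg.
That is within the Category OX passenger aircraft limit of 50 kg.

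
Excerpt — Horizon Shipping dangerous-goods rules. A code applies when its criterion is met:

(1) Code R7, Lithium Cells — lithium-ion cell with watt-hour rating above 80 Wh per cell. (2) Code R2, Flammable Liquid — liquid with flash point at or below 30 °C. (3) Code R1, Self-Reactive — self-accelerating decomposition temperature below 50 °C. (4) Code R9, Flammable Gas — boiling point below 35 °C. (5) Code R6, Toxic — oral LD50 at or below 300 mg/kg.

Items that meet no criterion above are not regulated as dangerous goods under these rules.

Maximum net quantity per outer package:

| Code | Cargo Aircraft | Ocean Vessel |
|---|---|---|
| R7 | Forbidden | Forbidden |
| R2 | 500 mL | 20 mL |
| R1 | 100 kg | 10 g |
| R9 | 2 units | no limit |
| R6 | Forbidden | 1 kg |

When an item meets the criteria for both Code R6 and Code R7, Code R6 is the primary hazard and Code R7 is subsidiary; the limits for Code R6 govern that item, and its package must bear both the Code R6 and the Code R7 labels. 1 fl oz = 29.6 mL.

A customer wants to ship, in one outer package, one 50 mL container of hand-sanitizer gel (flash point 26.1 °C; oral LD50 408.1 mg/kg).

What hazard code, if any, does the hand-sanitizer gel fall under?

Flash point 26.1 °C meets the Code R2 criterion (Flammable Liquid), so the hand-sanitizer gel is Code R2.

Code R2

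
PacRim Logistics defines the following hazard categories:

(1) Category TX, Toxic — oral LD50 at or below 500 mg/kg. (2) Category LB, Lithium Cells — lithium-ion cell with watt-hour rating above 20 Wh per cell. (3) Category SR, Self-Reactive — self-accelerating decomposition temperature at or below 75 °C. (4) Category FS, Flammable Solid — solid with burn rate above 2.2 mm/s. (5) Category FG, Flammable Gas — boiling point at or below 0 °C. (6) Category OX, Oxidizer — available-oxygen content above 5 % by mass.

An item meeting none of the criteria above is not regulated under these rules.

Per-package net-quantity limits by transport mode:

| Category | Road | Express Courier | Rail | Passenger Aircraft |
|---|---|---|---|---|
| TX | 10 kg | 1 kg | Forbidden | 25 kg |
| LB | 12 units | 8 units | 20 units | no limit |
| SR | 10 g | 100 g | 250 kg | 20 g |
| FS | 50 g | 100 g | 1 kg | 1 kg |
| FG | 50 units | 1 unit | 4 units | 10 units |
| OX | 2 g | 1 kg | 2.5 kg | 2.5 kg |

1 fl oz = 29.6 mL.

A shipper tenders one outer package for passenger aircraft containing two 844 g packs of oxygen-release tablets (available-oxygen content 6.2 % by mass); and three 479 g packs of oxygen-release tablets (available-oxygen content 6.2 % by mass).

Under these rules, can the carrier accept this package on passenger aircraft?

No

With available-oxygen content 6.2 % by mass (> 5 % by mass), the oxygen-release tablets fall in Category OX.
Available-oxygen content 6.2 % by mass meets the Category OX criterion (Oxidizer), so the oxygen-release tablets are Category OX.
Total Category OX: (two 844 g packs = 1.688 kg) + (three 479 g packs = 1.437 kg) = 3.125 kg.
That exceeds the Category OX passenger aircraft limit of 2.5 kg.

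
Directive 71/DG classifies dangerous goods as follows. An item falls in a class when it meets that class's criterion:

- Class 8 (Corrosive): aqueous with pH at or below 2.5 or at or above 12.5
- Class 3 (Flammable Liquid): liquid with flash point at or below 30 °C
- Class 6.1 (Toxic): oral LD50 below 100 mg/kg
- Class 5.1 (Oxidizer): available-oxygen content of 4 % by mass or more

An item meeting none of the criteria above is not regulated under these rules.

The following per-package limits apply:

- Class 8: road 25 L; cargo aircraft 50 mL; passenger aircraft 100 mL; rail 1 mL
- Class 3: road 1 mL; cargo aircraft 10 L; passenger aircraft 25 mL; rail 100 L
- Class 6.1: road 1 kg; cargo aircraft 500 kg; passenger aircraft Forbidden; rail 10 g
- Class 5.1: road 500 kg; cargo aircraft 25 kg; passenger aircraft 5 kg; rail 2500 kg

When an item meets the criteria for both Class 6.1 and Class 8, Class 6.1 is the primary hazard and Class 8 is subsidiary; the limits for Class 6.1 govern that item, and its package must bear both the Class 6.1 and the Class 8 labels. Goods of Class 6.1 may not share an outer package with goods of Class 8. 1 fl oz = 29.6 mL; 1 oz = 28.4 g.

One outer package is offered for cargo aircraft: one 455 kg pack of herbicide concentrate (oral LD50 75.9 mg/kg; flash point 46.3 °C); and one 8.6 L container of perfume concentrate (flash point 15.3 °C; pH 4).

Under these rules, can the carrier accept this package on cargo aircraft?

The herbicide concentrate has oral LD50 75.9 mg/kg, which is < 100 mg/kg, so it is Class 6.1 (Toxic).
Perfume concentrate: flash point 15.3 °C ≤ 30 °C → Class 3 (Flammable Liquid).
Class 6.1 quantity: 455 kg.
455 kg is within the cargo aircraft limit of 500 kg for Class 6.1.
Class 3 quantity: 8.6 L.
8.6 L is within the cargo aircraft limit of 10 L for Class 3.
The segregation rule (Class 6.1 with Class 8) does not apply to Class 6.1 with Class 3.
Every hazard class is within its cargo aircraft limit and no segregation rule is violated.

Yes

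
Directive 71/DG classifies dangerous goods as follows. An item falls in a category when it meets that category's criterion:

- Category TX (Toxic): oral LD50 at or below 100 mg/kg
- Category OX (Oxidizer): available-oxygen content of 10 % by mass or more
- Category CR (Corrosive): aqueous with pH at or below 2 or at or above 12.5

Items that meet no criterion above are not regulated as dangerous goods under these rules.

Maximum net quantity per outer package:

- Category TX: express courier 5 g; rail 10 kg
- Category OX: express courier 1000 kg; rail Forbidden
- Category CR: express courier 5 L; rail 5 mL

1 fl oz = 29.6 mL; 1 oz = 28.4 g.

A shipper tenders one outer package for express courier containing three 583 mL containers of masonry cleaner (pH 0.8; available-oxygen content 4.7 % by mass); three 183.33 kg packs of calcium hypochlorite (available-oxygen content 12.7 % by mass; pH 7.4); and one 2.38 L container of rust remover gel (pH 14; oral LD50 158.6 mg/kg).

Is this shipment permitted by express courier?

Yes

With pH 0.8 (≤ 2), the masonry cleaner falls in Category CR.
The calcium hypochlorite has available-oxygen content 12.7 % by mass, which is ≥ 10 % by mass, so it is Category OX (Oxidizer).
Rust remover gel: pH 14 ≥ 12.5 → Category CR (Corrosive).
Category OX quantity: three 183.33 kg packs = 549.99 kg.
549.99 kg is within the express courier limit of 1000 kg for Category OX.
Category CR net quantity: (three 583 mL containers = 1.749 L) + 2.38 L = 4.129 L.
That is within the Category CR express courier limit of 5 L.
Every hazard category is within its express courier limit and no segregation rule is violated.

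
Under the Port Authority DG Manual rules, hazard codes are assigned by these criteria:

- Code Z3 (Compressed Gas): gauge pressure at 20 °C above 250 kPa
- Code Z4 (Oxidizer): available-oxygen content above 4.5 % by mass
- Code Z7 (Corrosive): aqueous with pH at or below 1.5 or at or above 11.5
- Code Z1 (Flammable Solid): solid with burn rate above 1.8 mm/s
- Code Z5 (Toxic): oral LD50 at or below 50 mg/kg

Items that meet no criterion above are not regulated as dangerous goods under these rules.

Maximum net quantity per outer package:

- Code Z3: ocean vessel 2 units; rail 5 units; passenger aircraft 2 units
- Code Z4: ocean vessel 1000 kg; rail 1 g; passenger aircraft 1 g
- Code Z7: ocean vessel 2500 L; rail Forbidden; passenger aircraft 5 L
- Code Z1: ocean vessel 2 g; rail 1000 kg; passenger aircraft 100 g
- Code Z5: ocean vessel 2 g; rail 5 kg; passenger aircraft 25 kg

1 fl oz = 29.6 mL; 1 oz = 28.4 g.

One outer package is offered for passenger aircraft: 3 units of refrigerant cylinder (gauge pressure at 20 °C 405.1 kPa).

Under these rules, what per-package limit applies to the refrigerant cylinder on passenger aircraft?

The refrigerant cylinder has gauge pressure at 20 °C 405.1 kPa, which is > 250 kPa, so it is Code Z3 (Compressed Gas).
The passenger aircraft limit for Code Z3 is 2 units.

2 units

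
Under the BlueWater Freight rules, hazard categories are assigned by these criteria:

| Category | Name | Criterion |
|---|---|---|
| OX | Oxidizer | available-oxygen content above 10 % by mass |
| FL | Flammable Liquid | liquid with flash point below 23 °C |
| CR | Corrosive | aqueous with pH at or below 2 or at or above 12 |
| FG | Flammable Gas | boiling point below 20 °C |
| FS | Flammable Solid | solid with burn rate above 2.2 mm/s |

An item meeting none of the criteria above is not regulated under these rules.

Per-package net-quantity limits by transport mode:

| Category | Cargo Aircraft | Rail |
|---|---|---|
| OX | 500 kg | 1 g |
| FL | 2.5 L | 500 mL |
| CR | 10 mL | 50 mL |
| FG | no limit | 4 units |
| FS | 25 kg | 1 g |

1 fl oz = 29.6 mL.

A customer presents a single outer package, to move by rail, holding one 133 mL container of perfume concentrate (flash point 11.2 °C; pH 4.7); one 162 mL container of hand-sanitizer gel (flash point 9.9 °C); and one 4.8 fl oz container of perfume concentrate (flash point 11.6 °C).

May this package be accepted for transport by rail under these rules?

Yes

With flash point 11.2 °C (< 23 °C), the perfume concentrate falls in Category FL.
With flash point 9.9 °C (< 23 °C), the hand-sanitizer gel falls in Category FL.
Flash point 11.6 °C meets the Category FL criterion (Flammable Liquid), so the perfume concentrate is Category FL.
Category FL net quantity: 133 mL + 162 mL + (one 4.8 fl oz container = 142.08 mL) = 437.08 mL.
That is within the Category FL rail limit of 500 mL.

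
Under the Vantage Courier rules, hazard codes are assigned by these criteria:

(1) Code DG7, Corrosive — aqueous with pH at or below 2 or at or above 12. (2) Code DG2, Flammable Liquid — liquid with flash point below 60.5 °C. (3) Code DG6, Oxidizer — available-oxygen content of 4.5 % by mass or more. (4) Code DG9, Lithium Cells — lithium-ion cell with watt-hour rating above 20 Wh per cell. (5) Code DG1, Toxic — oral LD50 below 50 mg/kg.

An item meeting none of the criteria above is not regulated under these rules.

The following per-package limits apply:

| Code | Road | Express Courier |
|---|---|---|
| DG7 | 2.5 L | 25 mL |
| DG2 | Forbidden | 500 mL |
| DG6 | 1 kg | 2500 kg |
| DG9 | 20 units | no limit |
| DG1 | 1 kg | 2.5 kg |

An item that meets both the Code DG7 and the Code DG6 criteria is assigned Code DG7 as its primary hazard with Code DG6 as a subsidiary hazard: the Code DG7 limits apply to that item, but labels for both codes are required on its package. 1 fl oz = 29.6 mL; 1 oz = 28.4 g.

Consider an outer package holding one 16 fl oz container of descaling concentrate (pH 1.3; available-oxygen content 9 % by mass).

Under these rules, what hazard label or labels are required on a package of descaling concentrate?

Code DG6 and DG7

With pH 1.3 (≤ 2), the descaling concentrate falls in Code DG7.
With available-oxygen content 9 % by mass (≥ 4.5 % by mass), the descaling concentrate falls in Code DG6.
By the precedence rule Code DG7 is primary and Code DG6 is subsidiary, and that rule requires both labels on the package.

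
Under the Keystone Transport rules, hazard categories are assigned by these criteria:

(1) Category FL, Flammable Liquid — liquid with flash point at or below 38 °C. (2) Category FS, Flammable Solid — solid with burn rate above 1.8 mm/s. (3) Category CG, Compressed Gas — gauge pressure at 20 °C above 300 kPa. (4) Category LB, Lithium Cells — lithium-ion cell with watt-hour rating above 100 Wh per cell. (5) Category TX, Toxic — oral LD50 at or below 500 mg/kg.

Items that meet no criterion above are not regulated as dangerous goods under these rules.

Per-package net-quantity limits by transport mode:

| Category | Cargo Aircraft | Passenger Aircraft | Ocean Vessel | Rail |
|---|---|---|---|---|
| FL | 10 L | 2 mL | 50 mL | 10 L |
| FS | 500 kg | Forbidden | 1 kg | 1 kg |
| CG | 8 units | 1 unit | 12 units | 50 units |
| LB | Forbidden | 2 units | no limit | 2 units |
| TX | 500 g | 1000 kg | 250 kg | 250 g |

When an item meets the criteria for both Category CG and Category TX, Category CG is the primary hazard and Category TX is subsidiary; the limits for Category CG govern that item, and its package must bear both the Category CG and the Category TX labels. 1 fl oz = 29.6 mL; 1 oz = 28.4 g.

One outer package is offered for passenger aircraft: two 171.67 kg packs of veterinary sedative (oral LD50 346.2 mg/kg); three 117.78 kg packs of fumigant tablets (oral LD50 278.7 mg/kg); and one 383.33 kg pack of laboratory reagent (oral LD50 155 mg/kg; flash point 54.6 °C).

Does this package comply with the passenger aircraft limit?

No

Oral LD50 346.2 mg/kg meets the Category TX criterion (Toxic), so the veterinary sedative is Category TX.
Oral LD50 278.7 mg/kg meets the Category TX criterion (Toxic), so the fumigant tablets are Category TX.
Oral LD50 155 mg/kg meets the Category TX criterion (Toxic), so the laboratory reagent is Category TX.
Category TX net quantity: (two 171.67 kg packs = 343.34 kg) + (three 117.78 kg packs = 353.34 kg) + 383.33 kg = 1080.01 kg.
1080.01 kg > 1000 kg (passenger aircraft limit, Category TX) — over the limit.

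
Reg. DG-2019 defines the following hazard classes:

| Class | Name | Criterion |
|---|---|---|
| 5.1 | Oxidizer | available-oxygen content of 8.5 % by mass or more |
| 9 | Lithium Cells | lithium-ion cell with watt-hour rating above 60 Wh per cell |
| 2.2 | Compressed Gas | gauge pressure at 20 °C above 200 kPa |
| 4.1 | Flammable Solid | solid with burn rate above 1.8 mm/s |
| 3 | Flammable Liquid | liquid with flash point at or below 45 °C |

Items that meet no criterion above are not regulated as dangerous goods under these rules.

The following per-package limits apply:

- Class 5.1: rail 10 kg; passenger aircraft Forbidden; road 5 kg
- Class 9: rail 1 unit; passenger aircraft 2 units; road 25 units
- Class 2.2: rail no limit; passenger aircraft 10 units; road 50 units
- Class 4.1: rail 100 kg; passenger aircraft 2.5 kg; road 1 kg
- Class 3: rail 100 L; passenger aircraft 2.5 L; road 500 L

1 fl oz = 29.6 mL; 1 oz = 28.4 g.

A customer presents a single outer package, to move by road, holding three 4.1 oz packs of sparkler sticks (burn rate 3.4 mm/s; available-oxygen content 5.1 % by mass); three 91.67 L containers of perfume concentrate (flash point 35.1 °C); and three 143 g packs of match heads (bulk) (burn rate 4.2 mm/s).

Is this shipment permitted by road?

Yes

Sparkler sticks: burn rate 3.4 mm/s > 1.8 mm/s → Class 4.1 (Flammable Solid).
With flash point 35.1 °C (≤ 45 °C), the perfume concentrate falls in Class 3.
The match heads (bulk) have burn rate 4.2 mm/s, which is > 1.8 mm/s, so they are Class 4.1 (Flammable Solid).
Total Class 4.1: (three 4.1 oz packs = 349.32 g) + (three 143 g packs = 429 g) = 778.32 g.
That is within the Class 4.1 road limit of 1 kg.
Class 3 quantity: three 91.67 L containers = 275.01 L.
That is within the Class 3 road limit of 500 L.
Every hazard class is within its road limit and no segregation rule is violated.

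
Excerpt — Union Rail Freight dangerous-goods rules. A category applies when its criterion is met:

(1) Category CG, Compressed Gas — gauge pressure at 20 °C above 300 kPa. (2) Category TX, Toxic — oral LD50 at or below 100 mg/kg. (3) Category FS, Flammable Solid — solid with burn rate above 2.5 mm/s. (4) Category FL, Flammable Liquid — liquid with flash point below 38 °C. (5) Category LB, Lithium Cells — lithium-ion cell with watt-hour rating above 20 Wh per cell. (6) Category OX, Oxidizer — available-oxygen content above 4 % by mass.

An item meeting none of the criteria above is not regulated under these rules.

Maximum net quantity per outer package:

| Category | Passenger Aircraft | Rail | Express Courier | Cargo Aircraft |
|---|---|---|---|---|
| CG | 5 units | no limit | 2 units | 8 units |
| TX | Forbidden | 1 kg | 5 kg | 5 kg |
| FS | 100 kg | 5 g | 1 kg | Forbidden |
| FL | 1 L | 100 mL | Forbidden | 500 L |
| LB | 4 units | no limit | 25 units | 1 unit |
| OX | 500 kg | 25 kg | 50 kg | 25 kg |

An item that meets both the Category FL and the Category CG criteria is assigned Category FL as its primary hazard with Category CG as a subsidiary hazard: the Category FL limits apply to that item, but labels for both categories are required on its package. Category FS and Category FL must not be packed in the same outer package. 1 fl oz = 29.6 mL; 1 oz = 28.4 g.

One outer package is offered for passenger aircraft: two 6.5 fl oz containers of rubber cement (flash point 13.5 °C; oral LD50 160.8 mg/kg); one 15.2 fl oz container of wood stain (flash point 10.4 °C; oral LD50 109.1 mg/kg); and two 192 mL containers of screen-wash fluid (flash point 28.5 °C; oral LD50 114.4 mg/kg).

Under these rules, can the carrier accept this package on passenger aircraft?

No

The rubber cement has flash point 13.5 °C, which is < 38 °C, so it is Category FL (Flammable Liquid).
The wood stain has flash point 10.4 °C, which is < 38 °C, so it is Category FL (Flammable Liquid).
Flash point 28.5 °C meets the Category FL criterion (Flammable Liquid), so the screen-wash fluid is Category FL.
Total Category FL: (two 6.5 fl oz containers = 384.8 mL) + (one 15.2 fl oz container = 449.92 mL) + (two 192 mL containers = 384 mL) = 1218.72 mL.
1218.72 mL > 1 L (passenger aircraft limit, Category FL) — over the limit.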